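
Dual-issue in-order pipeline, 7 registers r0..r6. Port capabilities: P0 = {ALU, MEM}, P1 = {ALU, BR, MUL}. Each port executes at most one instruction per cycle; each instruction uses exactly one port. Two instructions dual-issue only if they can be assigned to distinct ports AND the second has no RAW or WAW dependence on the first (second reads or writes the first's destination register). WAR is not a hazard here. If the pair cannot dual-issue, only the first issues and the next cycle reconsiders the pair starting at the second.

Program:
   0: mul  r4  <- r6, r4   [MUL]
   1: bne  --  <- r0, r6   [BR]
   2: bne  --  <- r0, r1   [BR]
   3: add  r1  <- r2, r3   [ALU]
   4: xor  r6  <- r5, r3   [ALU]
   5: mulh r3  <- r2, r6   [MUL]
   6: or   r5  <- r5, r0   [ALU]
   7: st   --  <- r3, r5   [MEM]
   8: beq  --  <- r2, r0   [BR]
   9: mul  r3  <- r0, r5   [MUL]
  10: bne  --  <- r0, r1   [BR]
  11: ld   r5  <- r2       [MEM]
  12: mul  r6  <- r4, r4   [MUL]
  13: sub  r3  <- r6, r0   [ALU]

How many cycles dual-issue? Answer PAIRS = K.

PAIRS = 4

#0 head=0: mul.MUL i0 no-port MUL/BR
#1 head=1: bne.BR i1 no-port BR/BR
#2 head=2: bne.BR/add.ALU i2/i3 2-wide
#3 head=4: xor.ALU i4 RAW r6
#4 head=5: mulh.MUL/or.ALU i5/i6 2-wide
#5 head=7: st.MEM/beq.BR i7/i8 2-wide
#6 head=9: mul.MUL i9 no-port MUL/BR
#7 head=10: bne.BR/ld.MEM i10/i11 2-wide
#8 head=12: mul.MUL i12 RAW r6
#9 head=13: sub.ALU i13 tail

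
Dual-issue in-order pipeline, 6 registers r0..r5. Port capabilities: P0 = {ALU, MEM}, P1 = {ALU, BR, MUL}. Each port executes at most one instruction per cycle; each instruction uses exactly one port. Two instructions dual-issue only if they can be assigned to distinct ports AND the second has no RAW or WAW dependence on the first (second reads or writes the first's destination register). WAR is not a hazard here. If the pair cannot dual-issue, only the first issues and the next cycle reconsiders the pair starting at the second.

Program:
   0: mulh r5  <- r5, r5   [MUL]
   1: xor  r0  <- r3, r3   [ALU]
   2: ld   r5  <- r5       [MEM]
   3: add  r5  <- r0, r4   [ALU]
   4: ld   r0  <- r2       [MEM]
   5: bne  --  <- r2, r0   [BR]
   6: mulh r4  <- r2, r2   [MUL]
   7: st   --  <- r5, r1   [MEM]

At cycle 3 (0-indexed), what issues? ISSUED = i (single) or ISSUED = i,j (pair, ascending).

c0: i0,i1 mulh+xor  2-wide
c1: i2 ld  WAW r5
c2: i3,i4 add+ld  2-wide
c3: i5 bne  no-port BR/MUL
c4: i6,i7 mulh+st  2-wide

ISSUED = 5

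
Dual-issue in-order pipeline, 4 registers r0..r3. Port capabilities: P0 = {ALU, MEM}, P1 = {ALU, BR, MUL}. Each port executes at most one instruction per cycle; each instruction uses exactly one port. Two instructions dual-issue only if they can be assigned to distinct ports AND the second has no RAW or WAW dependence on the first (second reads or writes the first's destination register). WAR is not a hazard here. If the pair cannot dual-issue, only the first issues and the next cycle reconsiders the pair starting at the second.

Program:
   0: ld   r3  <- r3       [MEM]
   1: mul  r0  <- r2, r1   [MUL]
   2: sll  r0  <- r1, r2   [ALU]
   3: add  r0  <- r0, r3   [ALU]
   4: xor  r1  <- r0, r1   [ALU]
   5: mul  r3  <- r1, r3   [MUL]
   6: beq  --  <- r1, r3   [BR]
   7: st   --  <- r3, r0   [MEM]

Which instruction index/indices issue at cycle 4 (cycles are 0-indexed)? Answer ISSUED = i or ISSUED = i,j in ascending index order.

ISSUED = 5

[0] i0,i1  ld.MEM mul.MUL  -- dual
[1] i2  sll.ALU  -- RAW+WAW r0
[2] i3  add.ALU  -- RAW r0
[3] i4  xor.ALU  -- RAW r1
[4] i5  mul.MUL  -- no-port MUL/BR
[5] i6,i7  beq.BR st.MEM  -- dual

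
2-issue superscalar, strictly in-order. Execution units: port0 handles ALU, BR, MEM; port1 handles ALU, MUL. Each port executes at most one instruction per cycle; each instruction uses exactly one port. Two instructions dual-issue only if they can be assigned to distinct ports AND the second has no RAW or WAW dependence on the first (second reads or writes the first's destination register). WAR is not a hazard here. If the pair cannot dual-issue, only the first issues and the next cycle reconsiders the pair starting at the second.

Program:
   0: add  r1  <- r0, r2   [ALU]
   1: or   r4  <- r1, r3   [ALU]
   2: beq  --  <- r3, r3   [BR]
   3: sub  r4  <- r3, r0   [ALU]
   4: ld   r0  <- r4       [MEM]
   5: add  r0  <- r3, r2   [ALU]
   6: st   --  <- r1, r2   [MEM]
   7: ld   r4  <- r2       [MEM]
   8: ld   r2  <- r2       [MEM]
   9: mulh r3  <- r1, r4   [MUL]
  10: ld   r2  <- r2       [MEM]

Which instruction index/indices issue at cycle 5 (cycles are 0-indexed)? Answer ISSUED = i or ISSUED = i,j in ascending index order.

ISSUED = 7

  cy0 -> i0 (add) RAW r1
  cy1 -> i1&i2 (or/beq) dual
  cy2 -> i3 (sub) RAW r4
  cy3 -> i4 (ld) WAW r0
  cy4 -> i5&i6 (add/st) dual
  cy5 -> i7 (ld) no-port MEM/MEM
  cy6 -> i8&i9 (ld/mulh) dual
  cy7 -> i10 (ld) tail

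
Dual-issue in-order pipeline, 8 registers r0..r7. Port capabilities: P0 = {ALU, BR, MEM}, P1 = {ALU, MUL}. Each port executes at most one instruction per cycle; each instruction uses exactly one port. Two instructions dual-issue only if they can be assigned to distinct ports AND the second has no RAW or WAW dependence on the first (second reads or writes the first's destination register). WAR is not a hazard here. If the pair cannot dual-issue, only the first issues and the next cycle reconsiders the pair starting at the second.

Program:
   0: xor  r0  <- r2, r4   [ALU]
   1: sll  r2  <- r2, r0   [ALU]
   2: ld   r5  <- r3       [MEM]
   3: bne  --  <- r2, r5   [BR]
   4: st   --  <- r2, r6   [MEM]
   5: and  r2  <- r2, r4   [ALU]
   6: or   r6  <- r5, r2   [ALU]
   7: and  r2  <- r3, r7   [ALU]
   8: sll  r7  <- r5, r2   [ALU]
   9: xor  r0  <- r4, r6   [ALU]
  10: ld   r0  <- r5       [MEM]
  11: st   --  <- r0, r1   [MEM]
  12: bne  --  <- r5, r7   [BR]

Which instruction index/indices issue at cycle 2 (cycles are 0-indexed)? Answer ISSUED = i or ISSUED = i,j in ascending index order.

[0] i0  xor.ALU  -- RAW r0
[1] i1+i2  sll.ALU/ld.MEM  -- dual
[2] i3  bne.BR  -- no-port BR/MEM
[3] i4+i5  st.MEM/and.ALU  -- dual
[4] i6+i7  or.ALU/and.ALU  -- dual
[5] i8+i9  sll.ALU/xor.ALU  -- dual
[6] i10  ld.MEM  -- no-port MEM/MEM
[7] i11  st.MEM  -- no-port MEM/BR
[8] i12  bne.BR  -- tail

ISSUED = 3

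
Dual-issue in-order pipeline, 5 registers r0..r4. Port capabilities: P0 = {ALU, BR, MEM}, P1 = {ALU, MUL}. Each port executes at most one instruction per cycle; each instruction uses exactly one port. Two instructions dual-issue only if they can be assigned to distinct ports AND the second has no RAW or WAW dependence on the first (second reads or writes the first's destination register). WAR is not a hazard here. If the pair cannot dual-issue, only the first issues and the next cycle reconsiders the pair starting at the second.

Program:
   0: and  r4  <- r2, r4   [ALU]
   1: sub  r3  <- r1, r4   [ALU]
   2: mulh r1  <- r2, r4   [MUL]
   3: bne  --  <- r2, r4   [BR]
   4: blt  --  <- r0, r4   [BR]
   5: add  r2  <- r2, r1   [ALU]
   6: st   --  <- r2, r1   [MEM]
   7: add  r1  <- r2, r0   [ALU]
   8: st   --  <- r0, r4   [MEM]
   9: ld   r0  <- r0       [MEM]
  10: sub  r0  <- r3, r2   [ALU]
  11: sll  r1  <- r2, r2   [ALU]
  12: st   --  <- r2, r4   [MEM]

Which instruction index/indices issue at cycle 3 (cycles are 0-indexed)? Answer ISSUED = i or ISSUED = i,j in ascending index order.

ISSUED = 4,5

[0] i0  and.ALU  -- RAW r4
[1] i1+i2  sub.ALU/mulh.MUL  -- 2-wide
[2] i3  bne.BR  -- no-port BR/BR
[3] i4+i5  blt.BR/add.ALU  -- 2-wide
[4] i6+i7  st.MEM/add.ALU  -- 2-wide
[5] i8  st.MEM  -- no-port MEM/MEM
[6] i9  ld.MEM  -- WAW r0
[7] i10+i11  sub.ALU/sll.ALU  -- 2-wide
[8] i12  st.MEM  -- tail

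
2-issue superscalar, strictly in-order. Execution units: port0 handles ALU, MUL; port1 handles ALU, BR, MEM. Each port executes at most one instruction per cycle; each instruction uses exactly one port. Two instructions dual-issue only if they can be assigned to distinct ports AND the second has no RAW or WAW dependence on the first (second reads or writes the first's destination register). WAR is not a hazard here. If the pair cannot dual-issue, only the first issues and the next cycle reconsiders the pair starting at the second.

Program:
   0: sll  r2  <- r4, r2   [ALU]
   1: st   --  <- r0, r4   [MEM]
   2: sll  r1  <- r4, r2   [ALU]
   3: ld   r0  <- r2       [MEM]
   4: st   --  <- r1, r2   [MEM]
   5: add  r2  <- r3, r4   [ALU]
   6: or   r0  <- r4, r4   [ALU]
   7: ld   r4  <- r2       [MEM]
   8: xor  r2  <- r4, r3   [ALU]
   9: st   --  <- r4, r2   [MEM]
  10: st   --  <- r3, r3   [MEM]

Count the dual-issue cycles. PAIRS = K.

PAIRS = 4

t=0 i0,i1:sll/st ; pair
t=1 i2,i3:sll/ld ; pair
t=2 i4,i5:st/add ; pair
t=3 i6,i7:or/ld ; pair
t=4 i8:xor ; RAW r2
t=5 i9:st ; no-port MEM/MEM
t=6 i10:st ; tail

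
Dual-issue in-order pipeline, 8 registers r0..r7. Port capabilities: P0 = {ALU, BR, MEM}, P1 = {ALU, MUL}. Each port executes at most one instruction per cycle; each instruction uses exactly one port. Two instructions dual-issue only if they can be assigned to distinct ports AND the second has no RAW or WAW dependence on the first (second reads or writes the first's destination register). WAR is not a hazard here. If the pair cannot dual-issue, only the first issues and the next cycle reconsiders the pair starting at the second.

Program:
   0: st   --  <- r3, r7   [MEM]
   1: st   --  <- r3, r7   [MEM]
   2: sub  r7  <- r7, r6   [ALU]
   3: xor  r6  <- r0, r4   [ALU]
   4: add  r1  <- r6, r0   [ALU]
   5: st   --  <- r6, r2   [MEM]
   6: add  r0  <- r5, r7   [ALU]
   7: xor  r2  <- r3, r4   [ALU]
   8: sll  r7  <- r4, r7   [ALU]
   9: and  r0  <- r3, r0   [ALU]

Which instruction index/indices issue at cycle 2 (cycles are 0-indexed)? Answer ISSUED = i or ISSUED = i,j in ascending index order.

#0 head=0: st i0 no-port MEM/MEM
#1 head=1: st;sub i1&i2 pair
#2 head=3: xor i3 RAW r6
#3 head=4: add;st i4&i5 pair
#4 head=6: add;xor i6&i7 pair
#5 head=8: sll;and i8&i9 pair

ISSUED = 3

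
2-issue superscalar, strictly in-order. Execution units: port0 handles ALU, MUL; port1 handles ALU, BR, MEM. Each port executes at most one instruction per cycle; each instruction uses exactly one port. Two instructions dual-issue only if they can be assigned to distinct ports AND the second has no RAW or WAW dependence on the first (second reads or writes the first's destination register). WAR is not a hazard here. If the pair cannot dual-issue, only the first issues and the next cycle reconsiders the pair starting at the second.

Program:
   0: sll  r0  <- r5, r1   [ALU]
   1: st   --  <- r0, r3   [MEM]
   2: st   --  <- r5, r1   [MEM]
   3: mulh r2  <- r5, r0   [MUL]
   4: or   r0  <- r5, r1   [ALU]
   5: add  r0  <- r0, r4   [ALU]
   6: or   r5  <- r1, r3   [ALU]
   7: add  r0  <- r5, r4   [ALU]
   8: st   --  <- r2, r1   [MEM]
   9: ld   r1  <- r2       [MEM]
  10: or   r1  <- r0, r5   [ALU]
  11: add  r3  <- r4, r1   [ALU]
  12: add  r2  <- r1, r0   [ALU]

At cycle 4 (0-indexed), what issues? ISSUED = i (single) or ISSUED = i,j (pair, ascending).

ISSUED = 5,6

0. sll @i0  | RAW r0
1. st @i1  | no-port MEM/MEM
2. st mulh @i2+i3  | 2-wide
3. or @i4  | RAW+WAW r0
4. add or @i5+i6  | 2-wide
5. add st @i7+i8  | 2-wide
6. ld @i9  | WAW r1
7. or @i10  | RAW r1
8. add add @i11+i12  | 2-wide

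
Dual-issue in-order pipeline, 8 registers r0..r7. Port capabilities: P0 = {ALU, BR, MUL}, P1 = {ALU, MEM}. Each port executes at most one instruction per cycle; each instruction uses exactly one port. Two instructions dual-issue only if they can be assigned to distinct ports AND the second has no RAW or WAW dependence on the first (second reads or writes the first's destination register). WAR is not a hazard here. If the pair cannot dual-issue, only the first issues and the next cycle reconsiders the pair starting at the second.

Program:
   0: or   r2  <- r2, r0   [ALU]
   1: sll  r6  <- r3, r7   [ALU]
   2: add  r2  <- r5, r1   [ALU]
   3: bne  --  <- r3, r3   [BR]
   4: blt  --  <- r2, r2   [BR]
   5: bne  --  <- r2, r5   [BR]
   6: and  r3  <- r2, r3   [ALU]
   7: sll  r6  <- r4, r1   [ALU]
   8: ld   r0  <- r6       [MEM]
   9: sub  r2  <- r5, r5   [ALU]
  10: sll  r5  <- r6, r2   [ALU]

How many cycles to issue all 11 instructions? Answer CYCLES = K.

CYCLES = 7

t=0 i0,i1:or.ALU/sll.ALU ; pair
t=1 i2,i3:add.ALU/bne.BR ; pair
t=2 i4:blt.BR ; no-port BR/BR
t=3 i5,i6:bne.BR/and.ALU ; pair
t=4 i7:sll.ALU ; RAW r6
t=5 i8,i9:ld.MEM/sub.ALU ; pair
t=6 i10:sll.ALU ; tail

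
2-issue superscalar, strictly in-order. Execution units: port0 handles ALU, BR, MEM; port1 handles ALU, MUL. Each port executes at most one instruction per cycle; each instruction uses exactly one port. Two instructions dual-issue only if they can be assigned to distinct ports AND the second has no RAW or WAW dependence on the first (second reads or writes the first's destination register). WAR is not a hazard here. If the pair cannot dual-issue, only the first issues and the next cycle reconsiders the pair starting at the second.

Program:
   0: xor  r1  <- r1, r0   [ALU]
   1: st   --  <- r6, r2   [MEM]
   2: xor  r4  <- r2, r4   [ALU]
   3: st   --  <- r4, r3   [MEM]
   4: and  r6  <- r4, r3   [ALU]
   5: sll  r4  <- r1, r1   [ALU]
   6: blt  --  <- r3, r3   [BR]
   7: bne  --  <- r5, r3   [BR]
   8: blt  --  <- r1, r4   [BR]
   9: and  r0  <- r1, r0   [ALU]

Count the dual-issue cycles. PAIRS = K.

PAIRS = 4

0. xor.ALU/st.MEM @i0,i1  | pair
1. xor.ALU @i2  | RAW r4
2. st.MEM/and.ALU @i3,i4  | pair
3. sll.ALU/blt.BR @i5,i6  | pair
4. bne.BR @i7  | no-port BR/BR
5. blt.BR/and.ALU @i8,i9  | pair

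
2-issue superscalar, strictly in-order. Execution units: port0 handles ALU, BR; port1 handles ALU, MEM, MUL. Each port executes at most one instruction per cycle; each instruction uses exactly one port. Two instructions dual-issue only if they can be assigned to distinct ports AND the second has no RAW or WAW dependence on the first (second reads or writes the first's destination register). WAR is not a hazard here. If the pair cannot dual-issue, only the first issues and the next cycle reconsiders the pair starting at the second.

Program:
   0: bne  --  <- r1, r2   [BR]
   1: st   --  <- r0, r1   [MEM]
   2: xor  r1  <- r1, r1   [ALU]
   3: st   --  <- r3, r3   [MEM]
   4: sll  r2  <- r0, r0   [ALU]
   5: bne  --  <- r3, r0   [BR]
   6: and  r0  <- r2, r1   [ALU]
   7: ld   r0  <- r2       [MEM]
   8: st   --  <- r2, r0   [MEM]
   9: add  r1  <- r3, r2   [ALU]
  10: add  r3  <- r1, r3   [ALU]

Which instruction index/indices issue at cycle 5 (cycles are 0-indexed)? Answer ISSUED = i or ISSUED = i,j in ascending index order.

#0 head=0: bne;st i0+i1 pair
#1 head=2: xor;st i2+i3 pair
#2 head=4: sll;bne i4+i5 pair
#3 head=6: and i6 WAW r0
#4 head=7: ld i7 no-port MEM/MEM
#5 head=8: st;add i8+i9 pair
#6 head=10: add i10 tail

ISSUED = 8,9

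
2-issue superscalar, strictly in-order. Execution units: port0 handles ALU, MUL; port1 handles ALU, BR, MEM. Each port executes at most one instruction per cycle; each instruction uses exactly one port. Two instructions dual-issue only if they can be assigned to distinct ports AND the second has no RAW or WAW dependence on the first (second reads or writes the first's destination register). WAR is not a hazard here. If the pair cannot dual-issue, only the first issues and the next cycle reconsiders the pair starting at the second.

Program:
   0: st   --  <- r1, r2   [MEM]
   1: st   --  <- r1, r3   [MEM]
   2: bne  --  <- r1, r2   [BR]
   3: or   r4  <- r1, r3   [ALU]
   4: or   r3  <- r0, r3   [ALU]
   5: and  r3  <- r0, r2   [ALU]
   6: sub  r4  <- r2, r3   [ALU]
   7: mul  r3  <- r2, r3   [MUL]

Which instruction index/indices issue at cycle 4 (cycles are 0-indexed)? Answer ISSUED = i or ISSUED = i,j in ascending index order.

[0] i0  st  -- no-port MEM/MEM
[1] i1  st  -- no-port MEM/BR
[2] i2&i3  bne+or  -- pair
[3] i4  or  -- WAW r3
[4] i5  and  -- RAW r3
[5] i6&i7  sub+mul  -- pair

ISSUED = 5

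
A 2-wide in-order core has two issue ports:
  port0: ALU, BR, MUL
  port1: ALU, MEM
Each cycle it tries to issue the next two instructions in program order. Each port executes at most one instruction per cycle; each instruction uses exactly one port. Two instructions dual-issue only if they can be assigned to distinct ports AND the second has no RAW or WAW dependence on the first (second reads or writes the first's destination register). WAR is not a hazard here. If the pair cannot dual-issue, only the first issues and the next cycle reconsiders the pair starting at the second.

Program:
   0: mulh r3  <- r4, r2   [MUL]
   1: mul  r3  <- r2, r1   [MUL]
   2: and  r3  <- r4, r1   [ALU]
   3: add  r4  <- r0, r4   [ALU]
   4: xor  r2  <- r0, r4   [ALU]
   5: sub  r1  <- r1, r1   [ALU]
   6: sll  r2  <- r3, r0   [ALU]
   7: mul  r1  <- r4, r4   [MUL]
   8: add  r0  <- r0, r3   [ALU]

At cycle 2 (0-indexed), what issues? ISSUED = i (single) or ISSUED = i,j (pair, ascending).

  cy0 -> i0 (mulh) no-port MUL/MUL
  cy1 -> i1 (mul) WAW r3
  cy2 -> i2/i3 (and/add) pair
  cy3 -> i4/i5 (xor/sub) pair
  cy4 -> i6/i7 (sll/mul) pair
  cy5 -> i8 (add) tail

ISSUED = 2,3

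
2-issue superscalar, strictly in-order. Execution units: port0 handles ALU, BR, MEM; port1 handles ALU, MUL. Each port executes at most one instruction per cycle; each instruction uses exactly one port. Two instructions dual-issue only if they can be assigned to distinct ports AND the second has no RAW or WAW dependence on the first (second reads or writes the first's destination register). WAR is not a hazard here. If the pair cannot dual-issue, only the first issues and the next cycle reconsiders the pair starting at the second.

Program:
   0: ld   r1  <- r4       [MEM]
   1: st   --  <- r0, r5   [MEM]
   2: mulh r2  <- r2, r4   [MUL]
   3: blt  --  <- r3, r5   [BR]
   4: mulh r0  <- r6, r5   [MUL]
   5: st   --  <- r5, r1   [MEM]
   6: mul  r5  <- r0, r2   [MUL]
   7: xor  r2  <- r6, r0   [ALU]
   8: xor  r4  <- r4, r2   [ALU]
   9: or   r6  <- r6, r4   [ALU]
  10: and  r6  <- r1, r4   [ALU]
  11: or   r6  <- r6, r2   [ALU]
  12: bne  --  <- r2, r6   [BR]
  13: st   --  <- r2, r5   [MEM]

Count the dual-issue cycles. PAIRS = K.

PAIRS = 3

[0] i0  ld  -- no-port MEM/MEM
[1] i1/i2  st+mulh  -- dual
[2] i3/i4  blt+mulh  -- dual
[3] i5/i6  st+mul  -- dual
[4] i7  xor  -- RAW r2
[5] i8  xor  -- RAW r4
[6] i9  or  -- WAW r6
[7] i10  and  -- RAW+WAW r6
[8] i11  or  -- RAW r6
[9] i12  bne  -- no-port BR/MEM
[10] i13  st  -- tail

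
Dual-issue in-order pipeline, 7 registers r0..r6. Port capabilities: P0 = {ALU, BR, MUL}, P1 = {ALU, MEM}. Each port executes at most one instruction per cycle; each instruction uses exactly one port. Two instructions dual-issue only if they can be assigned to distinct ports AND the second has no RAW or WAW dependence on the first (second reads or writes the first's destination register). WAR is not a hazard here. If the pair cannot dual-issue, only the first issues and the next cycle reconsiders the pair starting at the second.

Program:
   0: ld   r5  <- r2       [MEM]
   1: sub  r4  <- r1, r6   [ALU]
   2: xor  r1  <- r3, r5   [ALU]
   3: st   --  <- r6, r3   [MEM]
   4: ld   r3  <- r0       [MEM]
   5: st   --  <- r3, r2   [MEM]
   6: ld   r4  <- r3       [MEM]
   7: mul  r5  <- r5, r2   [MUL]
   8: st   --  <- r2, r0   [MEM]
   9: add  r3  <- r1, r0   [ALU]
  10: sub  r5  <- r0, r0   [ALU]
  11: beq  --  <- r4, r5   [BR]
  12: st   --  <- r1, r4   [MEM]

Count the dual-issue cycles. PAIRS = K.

PAIRS = 5

[0] i0&i1  ld.MEM/sub.ALU  -- pair
[1] i2&i3  xor.ALU/st.MEM  -- pair
[2] i4  ld.MEM  -- no-port MEM/MEM
[3] i5  st.MEM  -- no-port MEM/MEM
[4] i6&i7  ld.MEM/mul.MUL  -- pair
[5] i8&i9  st.MEM/add.ALU  -- pair
[6] i10  sub.ALU  -- RAW r5
[7] i11&i12  beq.BR/st.MEM  -- pair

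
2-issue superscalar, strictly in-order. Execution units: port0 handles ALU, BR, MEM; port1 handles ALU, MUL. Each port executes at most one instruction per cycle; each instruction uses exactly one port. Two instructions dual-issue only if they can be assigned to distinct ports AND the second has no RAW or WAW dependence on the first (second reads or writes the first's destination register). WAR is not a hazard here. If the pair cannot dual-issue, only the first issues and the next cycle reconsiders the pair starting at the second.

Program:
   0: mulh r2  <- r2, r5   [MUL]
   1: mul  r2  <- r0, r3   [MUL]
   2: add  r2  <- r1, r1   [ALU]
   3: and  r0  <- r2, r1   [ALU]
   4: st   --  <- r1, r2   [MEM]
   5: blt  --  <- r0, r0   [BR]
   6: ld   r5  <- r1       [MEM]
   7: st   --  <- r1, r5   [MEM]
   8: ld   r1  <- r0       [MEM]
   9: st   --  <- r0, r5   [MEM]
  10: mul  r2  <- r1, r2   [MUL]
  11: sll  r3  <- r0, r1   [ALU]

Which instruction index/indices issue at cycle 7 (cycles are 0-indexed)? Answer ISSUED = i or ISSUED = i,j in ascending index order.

ISSUED = 8

t=0 i0:mulh ; no-port MUL/MUL
t=1 i1:mul ; WAW r2
t=2 i2:add ; RAW r2
t=3 i3+i4:and/st ; 2-wide
t=4 i5:blt ; no-port BR/MEM
t=5 i6:ld ; no-port MEM/MEM
t=6 i7:st ; no-port MEM/MEM
t=7 i8:ld ; no-port MEM/MEM
t=8 i9+i10:st/mul ; 2-wide
t=9 i11:sll ; tail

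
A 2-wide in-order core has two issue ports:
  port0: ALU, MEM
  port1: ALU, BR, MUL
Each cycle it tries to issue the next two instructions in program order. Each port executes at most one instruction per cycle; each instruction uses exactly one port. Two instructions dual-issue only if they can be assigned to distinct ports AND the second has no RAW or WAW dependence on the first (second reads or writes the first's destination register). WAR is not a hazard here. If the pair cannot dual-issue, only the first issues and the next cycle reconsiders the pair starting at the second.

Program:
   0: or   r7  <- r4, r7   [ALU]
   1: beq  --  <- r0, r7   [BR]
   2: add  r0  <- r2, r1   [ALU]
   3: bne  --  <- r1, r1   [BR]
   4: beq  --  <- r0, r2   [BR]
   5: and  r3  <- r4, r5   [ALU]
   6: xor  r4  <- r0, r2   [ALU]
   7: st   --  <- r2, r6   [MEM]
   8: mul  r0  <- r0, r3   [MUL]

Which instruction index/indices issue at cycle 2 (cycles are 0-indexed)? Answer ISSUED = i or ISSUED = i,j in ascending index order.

[0] i0  or.ALU  -- RAW r7
[1] i1&i2  beq.BR+add.ALU  -- 2-wide
[2] i3  bne.BR  -- no-port BR/BR
[3] i4&i5  beq.BR+and.ALU  -- 2-wide
[4] i6&i7  xor.ALU+st.MEM  -- 2-wide
[5] i8  mul.MUL  -- tail

ISSUED = 3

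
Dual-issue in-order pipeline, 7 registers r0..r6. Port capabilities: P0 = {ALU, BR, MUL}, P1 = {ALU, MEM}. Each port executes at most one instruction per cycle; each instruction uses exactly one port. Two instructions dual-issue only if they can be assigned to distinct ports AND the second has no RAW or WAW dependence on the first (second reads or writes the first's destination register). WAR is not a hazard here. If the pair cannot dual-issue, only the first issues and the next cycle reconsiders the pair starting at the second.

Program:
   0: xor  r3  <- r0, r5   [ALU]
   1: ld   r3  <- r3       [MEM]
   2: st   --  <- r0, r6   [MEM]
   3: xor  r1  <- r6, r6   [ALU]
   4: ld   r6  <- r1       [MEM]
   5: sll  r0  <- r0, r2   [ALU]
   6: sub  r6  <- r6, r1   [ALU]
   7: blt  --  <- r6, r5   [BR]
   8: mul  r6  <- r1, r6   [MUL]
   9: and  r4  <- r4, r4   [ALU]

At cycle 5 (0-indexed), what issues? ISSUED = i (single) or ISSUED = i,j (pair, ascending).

  cy0 -> i0 (xor) RAW+WAW r3
  cy1 -> i1 (ld) no-port MEM/MEM
  cy2 -> i2+i3 (st+xor) pair
  cy3 -> i4+i5 (ld+sll) pair
  cy4 -> i6 (sub) RAW r6
  cy5 -> i7 (blt) no-port BR/MUL
  cy6 -> i8+i9 (mul+and) pair

ISSUED = 7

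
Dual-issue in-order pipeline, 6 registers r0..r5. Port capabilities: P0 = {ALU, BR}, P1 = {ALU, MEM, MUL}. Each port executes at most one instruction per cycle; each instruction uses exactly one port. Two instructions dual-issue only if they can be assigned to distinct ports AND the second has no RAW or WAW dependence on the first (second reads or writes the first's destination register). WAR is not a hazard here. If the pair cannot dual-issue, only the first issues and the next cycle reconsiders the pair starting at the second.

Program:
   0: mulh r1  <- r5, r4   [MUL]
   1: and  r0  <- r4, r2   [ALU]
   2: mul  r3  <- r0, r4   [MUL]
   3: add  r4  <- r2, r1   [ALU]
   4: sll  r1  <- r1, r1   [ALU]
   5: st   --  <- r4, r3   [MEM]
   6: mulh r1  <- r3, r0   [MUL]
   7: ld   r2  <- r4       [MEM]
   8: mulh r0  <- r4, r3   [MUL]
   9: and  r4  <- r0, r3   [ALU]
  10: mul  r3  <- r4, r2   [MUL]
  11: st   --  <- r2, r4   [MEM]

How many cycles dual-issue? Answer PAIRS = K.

t=0 i0&i1:mulh+and ; pair
t=1 i2&i3:mul+add ; pair
t=2 i4&i5:sll+st ; pair
t=3 i6:mulh ; no-port MUL/MEM
t=4 i7:ld ; no-port MEM/MUL
t=5 i8:mulh ; RAW r0
t=6 i9:and ; RAW r4
t=7 i10:mul ; no-port MUL/MEM
t=8 i11:st ; tail

PAIRS = 3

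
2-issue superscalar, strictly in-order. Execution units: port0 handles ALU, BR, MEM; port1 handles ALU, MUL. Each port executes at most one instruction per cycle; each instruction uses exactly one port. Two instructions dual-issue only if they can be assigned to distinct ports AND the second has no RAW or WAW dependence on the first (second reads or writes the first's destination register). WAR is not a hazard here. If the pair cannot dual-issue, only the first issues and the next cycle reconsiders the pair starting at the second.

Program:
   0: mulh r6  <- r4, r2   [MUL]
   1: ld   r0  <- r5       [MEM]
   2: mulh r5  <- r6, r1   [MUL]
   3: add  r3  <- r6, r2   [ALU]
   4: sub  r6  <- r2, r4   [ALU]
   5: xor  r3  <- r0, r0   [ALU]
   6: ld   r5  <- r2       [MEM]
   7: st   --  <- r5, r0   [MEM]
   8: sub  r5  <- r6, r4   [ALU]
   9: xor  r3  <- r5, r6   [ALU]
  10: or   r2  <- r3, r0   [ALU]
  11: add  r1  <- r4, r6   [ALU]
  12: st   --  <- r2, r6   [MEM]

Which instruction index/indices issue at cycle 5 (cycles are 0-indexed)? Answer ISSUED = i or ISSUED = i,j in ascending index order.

  cy0 -> i0/i1 (mulh.MUL;ld.MEM) pair
  cy1 -> i2/i3 (mulh.MUL;add.ALU) pair
  cy2 -> i4/i5 (sub.ALU;xor.ALU) pair
  cy3 -> i6 (ld.MEM) no-port MEM/MEM
  cy4 -> i7/i8 (st.MEM;sub.ALU) pair
  cy5 -> i9 (xor.ALU) RAW r3
  cy6 -> i10/i11 (or.ALU;add.ALU) pair
  cy7 -> i12 (st.MEM) tail

ISSUED = 9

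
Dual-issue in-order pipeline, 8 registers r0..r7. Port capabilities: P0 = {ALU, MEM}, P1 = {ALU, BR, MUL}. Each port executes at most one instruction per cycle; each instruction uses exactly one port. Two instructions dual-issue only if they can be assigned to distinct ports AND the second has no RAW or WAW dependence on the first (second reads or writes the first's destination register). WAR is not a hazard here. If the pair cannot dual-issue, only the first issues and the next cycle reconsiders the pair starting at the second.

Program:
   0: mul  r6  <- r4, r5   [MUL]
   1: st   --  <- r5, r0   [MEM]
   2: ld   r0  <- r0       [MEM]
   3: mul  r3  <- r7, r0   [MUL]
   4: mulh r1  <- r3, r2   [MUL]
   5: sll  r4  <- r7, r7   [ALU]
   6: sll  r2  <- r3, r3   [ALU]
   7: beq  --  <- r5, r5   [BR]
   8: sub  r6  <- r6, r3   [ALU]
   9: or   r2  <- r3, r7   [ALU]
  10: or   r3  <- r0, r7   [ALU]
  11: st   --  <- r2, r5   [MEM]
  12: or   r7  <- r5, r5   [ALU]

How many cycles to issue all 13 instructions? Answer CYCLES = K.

CYCLES = 8

0. mul+st @i0+i1  | pair
1. ld @i2  | RAW r0
2. mul @i3  | no-port MUL/MUL
3. mulh+sll @i4+i5  | pair
4. sll+beq @i6+i7  | pair
5. sub+or @i8+i9  | pair
6. or+st @i10+i11  | pair
7. or @i12  | tail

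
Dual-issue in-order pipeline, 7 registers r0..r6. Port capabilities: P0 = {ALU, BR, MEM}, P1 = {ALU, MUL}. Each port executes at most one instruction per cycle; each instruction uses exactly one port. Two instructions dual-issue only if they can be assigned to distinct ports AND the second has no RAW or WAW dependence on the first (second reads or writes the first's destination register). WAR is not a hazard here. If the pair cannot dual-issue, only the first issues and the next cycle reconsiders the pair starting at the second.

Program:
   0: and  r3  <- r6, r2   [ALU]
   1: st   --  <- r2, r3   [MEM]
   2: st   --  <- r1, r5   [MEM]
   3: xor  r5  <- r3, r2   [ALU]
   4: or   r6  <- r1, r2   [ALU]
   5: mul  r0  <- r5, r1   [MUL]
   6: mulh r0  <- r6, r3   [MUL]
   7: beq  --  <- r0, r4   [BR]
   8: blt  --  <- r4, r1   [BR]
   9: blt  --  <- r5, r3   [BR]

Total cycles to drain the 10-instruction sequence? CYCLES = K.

  cy0 -> i0 (and) RAW r3
  cy1 -> i1 (st) no-port MEM/MEM
  cy2 -> i2/i3 (st/xor) 2-wide
  cy3 -> i4/i5 (or/mul) 2-wide
  cy4 -> i6 (mulh) RAW r0
  cy5 -> i7 (beq) no-port BR/BR
  cy6 -> i8 (blt) no-port BR/BR
  cy7 -> i9 (blt) tail

CYCLES = 8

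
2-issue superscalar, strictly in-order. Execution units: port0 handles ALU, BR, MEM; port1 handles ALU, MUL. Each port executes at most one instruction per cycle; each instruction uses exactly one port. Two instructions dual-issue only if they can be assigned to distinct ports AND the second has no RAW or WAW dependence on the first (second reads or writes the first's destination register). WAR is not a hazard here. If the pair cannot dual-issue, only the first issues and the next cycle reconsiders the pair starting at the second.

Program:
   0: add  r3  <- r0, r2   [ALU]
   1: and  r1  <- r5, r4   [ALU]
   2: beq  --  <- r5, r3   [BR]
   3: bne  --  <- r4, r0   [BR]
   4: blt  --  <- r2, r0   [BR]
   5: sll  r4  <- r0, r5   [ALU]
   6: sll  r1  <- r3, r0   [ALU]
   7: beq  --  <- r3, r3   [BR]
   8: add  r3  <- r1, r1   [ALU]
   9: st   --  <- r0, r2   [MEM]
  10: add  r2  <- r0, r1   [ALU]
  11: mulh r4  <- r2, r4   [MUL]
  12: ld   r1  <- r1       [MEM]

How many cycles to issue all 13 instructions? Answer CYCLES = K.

t=0 i0+i1:add.ALU and.ALU ; 2-wide
t=1 i2:beq.BR ; no-port BR/BR
t=2 i3:bne.BR ; no-port BR/BR
t=3 i4+i5:blt.BR sll.ALU ; 2-wide
t=4 i6+i7:sll.ALU beq.BR ; 2-wide
t=5 i8+i9:add.ALU st.MEM ; 2-wide
t=6 i10:add.ALU ; RAW r2
t=7 i11+i12:mulh.MUL ld.MEM ; 2-wide

CYCLES = 8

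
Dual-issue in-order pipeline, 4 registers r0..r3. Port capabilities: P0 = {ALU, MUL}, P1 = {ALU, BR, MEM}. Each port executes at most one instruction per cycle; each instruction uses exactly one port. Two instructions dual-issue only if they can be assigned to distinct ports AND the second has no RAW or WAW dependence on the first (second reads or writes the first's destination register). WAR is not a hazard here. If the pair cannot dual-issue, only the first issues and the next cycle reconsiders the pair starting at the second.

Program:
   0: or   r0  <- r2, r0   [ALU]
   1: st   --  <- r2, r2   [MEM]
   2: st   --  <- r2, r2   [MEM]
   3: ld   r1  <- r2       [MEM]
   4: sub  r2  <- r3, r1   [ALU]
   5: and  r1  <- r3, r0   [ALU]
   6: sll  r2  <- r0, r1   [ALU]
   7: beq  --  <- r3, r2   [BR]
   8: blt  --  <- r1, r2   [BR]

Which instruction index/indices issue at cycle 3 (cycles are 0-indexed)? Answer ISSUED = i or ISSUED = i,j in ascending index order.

ISSUED = 4,5

#0 head=0: or/st i0/i1 2-wide
#1 head=2: st i2 no-port MEM/MEM
#2 head=3: ld i3 RAW r1
#3 head=4: sub/and i4/i5 2-wide
#4 head=6: sll i6 RAW r2
#5 head=7: beq i7 no-port BR/BR
#6 head=8: blt i8 tail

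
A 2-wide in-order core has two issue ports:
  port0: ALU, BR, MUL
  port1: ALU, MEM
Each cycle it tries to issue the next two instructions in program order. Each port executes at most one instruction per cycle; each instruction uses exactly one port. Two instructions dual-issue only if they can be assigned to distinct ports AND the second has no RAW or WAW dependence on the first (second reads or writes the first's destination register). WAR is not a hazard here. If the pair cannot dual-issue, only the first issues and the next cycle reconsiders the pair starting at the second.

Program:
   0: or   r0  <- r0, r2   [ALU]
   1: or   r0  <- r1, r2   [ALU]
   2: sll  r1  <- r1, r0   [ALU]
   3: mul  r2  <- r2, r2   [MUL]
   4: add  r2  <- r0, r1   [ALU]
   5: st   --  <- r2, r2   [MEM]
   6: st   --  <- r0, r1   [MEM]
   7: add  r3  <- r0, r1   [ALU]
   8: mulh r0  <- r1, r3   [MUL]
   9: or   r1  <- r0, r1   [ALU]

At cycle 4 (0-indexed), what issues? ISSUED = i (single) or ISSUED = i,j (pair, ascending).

ISSUED = 5

t=0 i0:or.ALU ; WAW r0
t=1 i1:or.ALU ; RAW r0
t=2 i2+i3:sll.ALU mul.MUL ; pair
t=3 i4:add.ALU ; RAW r2
t=4 i5:st.MEM ; no-port MEM/MEM
t=5 i6+i7:st.MEM add.ALU ; pair
t=6 i8:mulh.MUL ; RAW r0
t=7 i9:or.ALU ; tail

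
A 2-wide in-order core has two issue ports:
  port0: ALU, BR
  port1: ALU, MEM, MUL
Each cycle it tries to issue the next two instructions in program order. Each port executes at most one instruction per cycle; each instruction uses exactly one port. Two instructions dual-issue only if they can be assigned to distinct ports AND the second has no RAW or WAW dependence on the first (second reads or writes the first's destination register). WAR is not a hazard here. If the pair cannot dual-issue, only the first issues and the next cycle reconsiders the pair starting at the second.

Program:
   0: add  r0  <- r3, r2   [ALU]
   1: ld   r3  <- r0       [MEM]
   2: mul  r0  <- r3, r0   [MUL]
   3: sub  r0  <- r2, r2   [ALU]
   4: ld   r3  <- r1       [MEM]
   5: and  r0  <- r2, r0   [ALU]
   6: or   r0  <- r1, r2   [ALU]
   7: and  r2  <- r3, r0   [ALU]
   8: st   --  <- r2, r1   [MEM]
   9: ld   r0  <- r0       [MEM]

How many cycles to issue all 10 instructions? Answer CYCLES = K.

  cy0 -> i0 (add.ALU) RAW r0
  cy1 -> i1 (ld.MEM) no-port MEM/MUL
  cy2 -> i2 (mul.MUL) WAW r0
  cy3 -> i3/i4 (sub.ALU ld.MEM) dual
  cy4 -> i5 (and.ALU) WAW r0
  cy5 -> i6 (or.ALU) RAW r0
  cy6 -> i7 (and.ALU) RAW r2
  cy7 -> i8 (st.MEM) no-port MEM/MEM
  cy8 -> i9 (ld.MEM) tail

CYCLES = 9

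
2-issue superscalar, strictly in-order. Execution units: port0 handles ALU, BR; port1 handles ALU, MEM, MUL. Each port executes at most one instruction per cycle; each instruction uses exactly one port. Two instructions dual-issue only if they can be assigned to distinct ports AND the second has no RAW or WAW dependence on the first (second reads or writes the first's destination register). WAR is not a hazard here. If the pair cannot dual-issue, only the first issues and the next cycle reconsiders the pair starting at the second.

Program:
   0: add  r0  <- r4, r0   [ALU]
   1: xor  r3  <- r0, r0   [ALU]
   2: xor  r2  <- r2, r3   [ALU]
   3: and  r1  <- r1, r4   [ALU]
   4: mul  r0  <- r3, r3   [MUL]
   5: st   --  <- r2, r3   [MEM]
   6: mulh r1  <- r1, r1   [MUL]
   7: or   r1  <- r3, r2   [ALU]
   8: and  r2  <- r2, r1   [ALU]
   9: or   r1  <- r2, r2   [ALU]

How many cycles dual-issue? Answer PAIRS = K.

  cy0 -> i0 (add) RAW r0
  cy1 -> i1 (xor) RAW r3
  cy2 -> i2,i3 (xor and) 2-wide
  cy3 -> i4 (mul) no-port MUL/MEM
  cy4 -> i5 (st) no-port MEM/MUL
  cy5 -> i6 (mulh) WAW r1
  cy6 -> i7 (or) RAW r1
  cy7 -> i8 (and) RAW r2
  cy8 -> i9 (or) tail

PAIRS = 1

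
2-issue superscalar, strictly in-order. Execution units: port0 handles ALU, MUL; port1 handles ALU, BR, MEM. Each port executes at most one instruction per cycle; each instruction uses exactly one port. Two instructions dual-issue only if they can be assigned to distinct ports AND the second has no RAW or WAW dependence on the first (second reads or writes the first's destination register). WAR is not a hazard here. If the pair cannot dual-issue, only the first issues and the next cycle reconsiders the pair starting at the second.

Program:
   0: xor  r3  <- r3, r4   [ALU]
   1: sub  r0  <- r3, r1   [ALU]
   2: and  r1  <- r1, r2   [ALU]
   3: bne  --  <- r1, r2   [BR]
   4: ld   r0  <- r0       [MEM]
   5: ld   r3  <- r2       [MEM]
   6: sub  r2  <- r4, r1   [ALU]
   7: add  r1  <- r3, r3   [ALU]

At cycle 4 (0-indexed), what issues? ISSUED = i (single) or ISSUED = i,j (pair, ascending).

#0 head=0: xor i0 RAW r3
#1 head=1: sub+and i1/i2 pair
#2 head=3: bne i3 no-port BR/MEM
#3 head=4: ld i4 no-port MEM/MEM
#4 head=5: ld+sub i5/i6 pair
#5 head=7: add i7 tail

ISSUED = 5,6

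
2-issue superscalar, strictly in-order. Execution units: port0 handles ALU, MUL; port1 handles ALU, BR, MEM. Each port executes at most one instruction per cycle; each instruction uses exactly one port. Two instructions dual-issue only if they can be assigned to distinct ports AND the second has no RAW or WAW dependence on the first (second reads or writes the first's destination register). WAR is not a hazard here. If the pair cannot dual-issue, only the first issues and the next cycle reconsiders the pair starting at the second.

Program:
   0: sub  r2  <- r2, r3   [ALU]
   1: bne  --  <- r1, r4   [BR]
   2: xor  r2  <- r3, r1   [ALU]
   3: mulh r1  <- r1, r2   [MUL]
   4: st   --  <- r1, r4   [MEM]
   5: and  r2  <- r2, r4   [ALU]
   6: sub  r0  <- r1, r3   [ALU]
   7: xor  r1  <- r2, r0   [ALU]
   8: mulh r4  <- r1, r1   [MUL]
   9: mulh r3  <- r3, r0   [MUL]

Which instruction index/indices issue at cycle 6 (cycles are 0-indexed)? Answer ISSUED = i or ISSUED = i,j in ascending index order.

t=0 i0+i1:sub+bne ; 2-wide
t=1 i2:xor ; RAW r2
t=2 i3:mulh ; RAW r1
t=3 i4+i5:st+and ; 2-wide
t=4 i6:sub ; RAW r0
t=5 i7:xor ; RAW r1
t=6 i8:mulh ; no-port MUL/MUL
t=7 i9:mulh ; tail

ISSUED = 8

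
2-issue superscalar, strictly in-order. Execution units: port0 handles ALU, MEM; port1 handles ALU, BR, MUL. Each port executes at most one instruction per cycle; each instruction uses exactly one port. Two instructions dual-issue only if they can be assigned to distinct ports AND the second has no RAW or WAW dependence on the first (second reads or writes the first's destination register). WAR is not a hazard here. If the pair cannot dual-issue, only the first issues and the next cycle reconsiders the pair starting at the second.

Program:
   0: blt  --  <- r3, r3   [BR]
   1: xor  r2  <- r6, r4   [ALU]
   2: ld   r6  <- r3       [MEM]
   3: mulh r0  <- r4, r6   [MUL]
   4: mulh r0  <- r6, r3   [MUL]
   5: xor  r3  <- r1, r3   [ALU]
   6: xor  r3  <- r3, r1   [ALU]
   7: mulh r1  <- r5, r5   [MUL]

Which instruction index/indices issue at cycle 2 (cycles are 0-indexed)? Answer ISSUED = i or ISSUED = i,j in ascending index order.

  cy0 -> i0,i1 (blt;xor) dual
  cy1 -> i2 (ld) RAW r6
  cy2 -> i3 (mulh) no-port MUL/MUL
  cy3 -> i4,i5 (mulh;xor) dual
  cy4 -> i6,i7 (xor;mulh) dual

ISSUED = 3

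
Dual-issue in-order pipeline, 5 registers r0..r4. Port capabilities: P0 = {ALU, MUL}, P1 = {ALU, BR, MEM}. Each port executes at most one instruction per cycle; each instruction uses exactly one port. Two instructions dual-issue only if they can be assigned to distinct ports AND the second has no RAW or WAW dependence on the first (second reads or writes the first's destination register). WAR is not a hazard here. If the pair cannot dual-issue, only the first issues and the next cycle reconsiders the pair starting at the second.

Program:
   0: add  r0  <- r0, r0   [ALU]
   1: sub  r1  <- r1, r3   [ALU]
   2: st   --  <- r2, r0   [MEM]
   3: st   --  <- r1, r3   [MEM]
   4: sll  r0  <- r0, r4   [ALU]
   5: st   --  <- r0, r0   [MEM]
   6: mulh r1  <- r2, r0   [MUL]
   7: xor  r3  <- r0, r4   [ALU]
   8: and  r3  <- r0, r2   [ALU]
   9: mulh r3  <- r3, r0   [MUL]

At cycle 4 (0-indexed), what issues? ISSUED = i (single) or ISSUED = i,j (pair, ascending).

#0 head=0: add.ALU+sub.ALU i0/i1 pair
#1 head=2: st.MEM i2 no-port MEM/MEM
#2 head=3: st.MEM+sll.ALU i3/i4 pair
#3 head=5: st.MEM+mulh.MUL i5/i6 pair
#4 head=7: xor.ALU i7 WAW r3
#5 head=8: and.ALU i8 RAW+WAW r3
#6 head=9: mulh.MUL i9 tail

ISSUED = 7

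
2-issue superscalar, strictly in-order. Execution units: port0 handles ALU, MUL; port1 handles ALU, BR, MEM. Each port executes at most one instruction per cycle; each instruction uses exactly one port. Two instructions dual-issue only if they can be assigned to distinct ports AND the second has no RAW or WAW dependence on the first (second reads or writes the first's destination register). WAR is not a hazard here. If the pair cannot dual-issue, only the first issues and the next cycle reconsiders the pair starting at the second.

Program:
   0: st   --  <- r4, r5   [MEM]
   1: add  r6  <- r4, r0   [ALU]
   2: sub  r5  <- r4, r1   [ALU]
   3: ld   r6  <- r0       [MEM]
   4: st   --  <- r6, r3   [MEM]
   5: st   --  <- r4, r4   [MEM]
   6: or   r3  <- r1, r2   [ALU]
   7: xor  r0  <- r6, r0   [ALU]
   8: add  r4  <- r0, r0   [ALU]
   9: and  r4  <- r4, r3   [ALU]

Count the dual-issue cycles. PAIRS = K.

0. st;add @i0&i1  | pair
1. sub;ld @i2&i3  | pair
2. st @i4  | no-port MEM/MEM
3. st;or @i5&i6  | pair
4. xor @i7  | RAW r0
5. add @i8  | RAW+WAW r4
6. and @i9  | tail

PAIRS = 3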